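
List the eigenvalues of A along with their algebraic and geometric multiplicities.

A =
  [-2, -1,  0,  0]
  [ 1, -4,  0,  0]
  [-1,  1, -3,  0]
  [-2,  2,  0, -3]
λ = -3: alg = 4, geom = 3

Step 1 — factor the characteristic polynomial to read off the algebraic multiplicities:
  χ_A(x) = (x + 3)^4

Step 2 — compute geometric multiplicities via the rank-nullity identity g(λ) = n − rank(A − λI):
  rank(A − (-3)·I) = 1, so dim ker(A − (-3)·I) = n − 1 = 3

Summary:
  λ = -3: algebraic multiplicity = 4, geometric multiplicity = 3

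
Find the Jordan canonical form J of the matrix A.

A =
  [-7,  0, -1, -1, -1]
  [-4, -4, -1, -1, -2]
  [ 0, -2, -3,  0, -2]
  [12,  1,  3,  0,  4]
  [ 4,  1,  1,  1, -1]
J_2(-3) ⊕ J_2(-3) ⊕ J_1(-3)

The characteristic polynomial is
  det(x·I − A) = x^5 + 15*x^4 + 90*x^3 + 270*x^2 + 405*x + 243 = (x + 3)^5

Eigenvalues and multiplicities (the geometric multiplicity of λ is n − rank(A − λI), which equals the number of Jordan blocks for λ):
  λ = -3: algebraic multiplicity = 5, geometric multiplicity = 3

Determining the block sizes for each eigenvalue:
  λ = -3: with am = 5 and gm = 3, the partition is not yet determined (e.g. several partitions of 5 into 3 parts exist). Let N = A − (-3)·I. Computing rank(N^1) = 2, rank(N^2) = 0; the number of blocks of size ≥ j is rank(N^{j−1}) − rank(N^j), giving [3, 2]. So we have 2 block(s) of size 2, 1 block(s) of size 1 → block sizes [2, 2, 1]

Assembling the blocks gives a Jordan form
J =
  [-3,  1,  0,  0,  0]
  [ 0, -3,  0,  0,  0]
  [ 0,  0, -3,  1,  0]
  [ 0,  0,  0, -3,  0]
  [ 0,  0,  0,  0, -3]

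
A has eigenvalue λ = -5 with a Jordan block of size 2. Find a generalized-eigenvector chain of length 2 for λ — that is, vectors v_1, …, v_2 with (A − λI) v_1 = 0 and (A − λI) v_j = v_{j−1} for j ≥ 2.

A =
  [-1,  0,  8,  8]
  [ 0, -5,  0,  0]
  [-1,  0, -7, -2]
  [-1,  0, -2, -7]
A Jordan chain for λ = -5 of length 2:
v_1 = (4, 0, -1, -1)ᵀ
v_2 = (1, 0, 0, 0)ᵀ

Let N = A − (-5)·I. We want v_2 with N^2 v_2 = 0 but N^1 v_2 ≠ 0; then v_{j-1} := N · v_j for j = 2, …, 2.

Pick v_2 = (1, 0, 0, 0)ᵀ.
Then v_1 = N · v_2 = (4, 0, -1, -1)ᵀ.

Sanity check: (A − (-5)·I) v_1 = (0, 0, 0, 0)ᵀ = 0. ✓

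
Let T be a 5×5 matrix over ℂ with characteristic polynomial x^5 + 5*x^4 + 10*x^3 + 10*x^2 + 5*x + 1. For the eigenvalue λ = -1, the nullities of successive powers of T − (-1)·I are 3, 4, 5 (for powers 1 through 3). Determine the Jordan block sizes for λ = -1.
Block sizes for λ = -1: [3, 1, 1]

From the dimensions of kernels of powers, the number of Jordan blocks of size at least j is d_j − d_{j−1} where d_j = dim ker(N^j) (with d_0 = 0). Computing the differences gives [3, 1, 1].
The number of blocks of size exactly k is (#blocks of size ≥ k) − (#blocks of size ≥ k + 1), so the partition is: 2 block(s) of size 1, 1 block(s) of size 3.
In nonincreasing order the block sizes are [3, 1, 1].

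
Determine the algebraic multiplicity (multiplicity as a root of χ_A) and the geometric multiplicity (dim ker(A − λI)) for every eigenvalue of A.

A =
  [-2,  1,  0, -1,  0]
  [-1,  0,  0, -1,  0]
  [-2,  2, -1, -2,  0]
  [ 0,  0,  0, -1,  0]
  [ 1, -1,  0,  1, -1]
λ = -1: alg = 5, geom = 4

Step 1 — factor the characteristic polynomial to read off the algebraic multiplicities:
  χ_A(x) = (x + 1)^5

Step 2 — compute geometric multiplicities via the rank-nullity identity g(λ) = n − rank(A − λI):
  rank(A − (-1)·I) = 1, so dim ker(A − (-1)·I) = n − 1 = 4

Summary:
  λ = -1: algebraic multiplicity = 5, geometric multiplicity = 4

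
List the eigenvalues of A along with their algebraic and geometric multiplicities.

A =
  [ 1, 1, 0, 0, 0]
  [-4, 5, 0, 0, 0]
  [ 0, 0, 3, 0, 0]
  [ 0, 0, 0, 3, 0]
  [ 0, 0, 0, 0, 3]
λ = 3: alg = 5, geom = 4

Step 1 — factor the characteristic polynomial to read off the algebraic multiplicities:
  χ_A(x) = (x - 3)^5

Step 2 — compute geometric multiplicities via the rank-nullity identity g(λ) = n − rank(A − λI):
  rank(A − (3)·I) = 1, so dim ker(A − (3)·I) = n − 1 = 4

Summary:
  λ = 3: algebraic multiplicity = 5, geometric multiplicity = 4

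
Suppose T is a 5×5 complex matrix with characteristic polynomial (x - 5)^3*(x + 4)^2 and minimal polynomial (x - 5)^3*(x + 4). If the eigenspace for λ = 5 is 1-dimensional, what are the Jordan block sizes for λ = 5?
Block sizes for λ = 5: [3]

Step 1 — from the characteristic polynomial, algebraic multiplicity of λ = 5 is 3. From dim ker(T − (5)·I) = 1, there are exactly 1 Jordan blocks for λ = 5.
Step 2 — from the minimal polynomial, the factor (x − 5)^3 tells us the largest block for λ = 5 has size 3.
Step 3 — with total size 3, 1 blocks, and largest block 3, the block sizes (in nonincreasing order) are [3].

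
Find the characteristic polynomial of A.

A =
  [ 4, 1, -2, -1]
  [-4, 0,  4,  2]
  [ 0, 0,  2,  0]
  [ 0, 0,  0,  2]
x^4 - 8*x^3 + 24*x^2 - 32*x + 16

Expanding det(x·I − A) (e.g. by cofactor expansion or by noting that A is similar to its Jordan form J, which has the same characteristic polynomial as A) gives
  χ_A(x) = x^4 - 8*x^3 + 24*x^2 - 32*x + 16
which factors as (x - 2)^4. The eigenvalues (with algebraic multiplicities) are λ = 2 with multiplicity 4.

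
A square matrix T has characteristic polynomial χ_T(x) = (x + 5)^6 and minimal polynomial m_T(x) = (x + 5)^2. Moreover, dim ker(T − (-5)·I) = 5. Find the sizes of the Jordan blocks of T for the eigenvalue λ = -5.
Block sizes for λ = -5: [2, 1, 1, 1, 1]

Step 1 — from the characteristic polynomial, algebraic multiplicity of λ = -5 is 6. From dim ker(T − (-5)·I) = 5, there are exactly 5 Jordan blocks for λ = -5.
Step 2 — from the minimal polynomial, the factor (x + 5)^2 tells us the largest block for λ = -5 has size 2.
Step 3 — with total size 6, 5 blocks, and largest block 2, the block sizes (in nonincreasing order) are [2, 1, 1, 1, 1].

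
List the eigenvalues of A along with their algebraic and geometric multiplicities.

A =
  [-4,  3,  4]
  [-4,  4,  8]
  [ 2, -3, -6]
λ = -2: alg = 3, geom = 2

Step 1 — factor the characteristic polynomial to read off the algebraic multiplicities:
  χ_A(x) = (x + 2)^3

Step 2 — compute geometric multiplicities via the rank-nullity identity g(λ) = n − rank(A − λI):
  rank(A − (-2)·I) = 1, so dim ker(A − (-2)·I) = n − 1 = 2

Summary:
  λ = -2: algebraic multiplicity = 3, geometric multiplicity = 2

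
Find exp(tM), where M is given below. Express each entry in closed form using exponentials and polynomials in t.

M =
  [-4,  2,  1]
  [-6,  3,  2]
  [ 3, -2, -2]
e^{tM} =
  [-3*t*exp(-t) + exp(-t), 2*t*exp(-t), t*exp(-t)]
  [-6*t*exp(-t), 4*t*exp(-t) + exp(-t), 2*t*exp(-t)]
  [3*t*exp(-t), -2*t*exp(-t), -t*exp(-t) + exp(-t)]

Strategy: write M = P · J · P⁻¹ where J is a Jordan canonical form, so e^{tM} = P · e^{tJ} · P⁻¹, and e^{tJ} can be computed block-by-block.

M has Jordan form
J =
  [-1,  1,  0]
  [ 0, -1,  0]
  [ 0,  0, -1]
(up to reordering of blocks).

Per-block formulas:
  For a 1×1 block at λ = -1: exp(t · [-1]) = [e^(-1t)].
  For a 2×2 Jordan block J_2(-1): exp(t · J_2(-1)) = e^(-1t)·(I + t·N), where N is the 2×2 nilpotent shift.

After assembling e^{tJ} and conjugating by P, we get:

e^{tM} =
  [-3*t*exp(-t) + exp(-t), 2*t*exp(-t), t*exp(-t)]
  [-6*t*exp(-t), 4*t*exp(-t) + exp(-t), 2*t*exp(-t)]
  [3*t*exp(-t), -2*t*exp(-t), -t*exp(-t) + exp(-t)]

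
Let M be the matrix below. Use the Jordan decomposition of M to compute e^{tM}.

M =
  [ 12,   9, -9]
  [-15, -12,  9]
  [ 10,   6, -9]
e^{tM} =
  [15*t*exp(-3*t) + exp(-3*t), 9*t*exp(-3*t), -9*t*exp(-3*t)]
  [-15*t*exp(-3*t), -9*t*exp(-3*t) + exp(-3*t), 9*t*exp(-3*t)]
  [10*t*exp(-3*t), 6*t*exp(-3*t), -6*t*exp(-3*t) + exp(-3*t)]

Strategy: write M = P · J · P⁻¹ where J is a Jordan canonical form, so e^{tM} = P · e^{tJ} · P⁻¹, and e^{tJ} can be computed block-by-block.

M has Jordan form
J =
  [-3,  1,  0]
  [ 0, -3,  0]
  [ 0,  0, -3]
(up to reordering of blocks).

Per-block formulas:
  For a 1×1 block at λ = -3: exp(t · [-3]) = [e^(-3t)].
  For a 2×2 Jordan block J_2(-3): exp(t · J_2(-3)) = e^(-3t)·(I + t·N), where N is the 2×2 nilpotent shift.

After assembling e^{tJ} and conjugating by P, we get:

e^{tM} =
  [15*t*exp(-3*t) + exp(-3*t), 9*t*exp(-3*t), -9*t*exp(-3*t)]
  [-15*t*exp(-3*t), -9*t*exp(-3*t) + exp(-3*t), 9*t*exp(-3*t)]
  [10*t*exp(-3*t), 6*t*exp(-3*t), -6*t*exp(-3*t) + exp(-3*t)]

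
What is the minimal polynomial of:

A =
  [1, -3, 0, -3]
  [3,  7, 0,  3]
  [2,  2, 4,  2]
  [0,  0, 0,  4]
x^2 - 8*x + 16

The characteristic polynomial is χ_A(x) = (x - 4)^4, so the eigenvalues are known. The minimal polynomial is
  m_A(x) = Π_λ (x − λ)^{k_λ}
where k_λ is the size of the *largest* Jordan block for λ (equivalently, the smallest k with (A − λI)^k v = 0 for every generalised eigenvector v of λ).

  λ = 4: largest Jordan block has size 2, contributing (x − 4)^2

So m_A(x) = (x - 4)^2 = x^2 - 8*x + 16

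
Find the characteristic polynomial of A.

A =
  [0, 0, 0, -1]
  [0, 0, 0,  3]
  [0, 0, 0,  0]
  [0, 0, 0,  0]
x^4

Expanding det(x·I − A) (e.g. by cofactor expansion or by noting that A is similar to its Jordan form J, which has the same characteristic polynomial as A) gives
  χ_A(x) = x^4
which factors as x^4. The eigenvalues (with algebraic multiplicities) are λ = 0 with multiplicity 4.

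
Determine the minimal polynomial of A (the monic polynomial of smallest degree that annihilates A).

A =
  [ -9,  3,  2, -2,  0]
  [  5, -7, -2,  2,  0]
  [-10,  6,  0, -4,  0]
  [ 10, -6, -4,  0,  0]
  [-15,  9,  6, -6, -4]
x^2 + 8*x + 16

The characteristic polynomial is χ_A(x) = (x + 4)^5, so the eigenvalues are known. The minimal polynomial is
  m_A(x) = Π_λ (x − λ)^{k_λ}
where k_λ is the size of the *largest* Jordan block for λ (equivalently, the smallest k with (A − λI)^k v = 0 for every generalised eigenvector v of λ).

  λ = -4: largest Jordan block has size 2, contributing (x + 4)^2

So m_A(x) = (x + 4)^2 = x^2 + 8*x + 16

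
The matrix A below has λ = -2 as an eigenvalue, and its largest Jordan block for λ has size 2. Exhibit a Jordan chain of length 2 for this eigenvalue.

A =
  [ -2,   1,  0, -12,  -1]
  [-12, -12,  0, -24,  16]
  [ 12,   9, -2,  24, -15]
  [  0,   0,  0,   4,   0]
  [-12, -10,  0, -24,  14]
A Jordan chain for λ = -2 of length 2:
v_1 = (-1, -2, 3, 0, -2)ᵀ
v_2 = (1, -1, 0, 0, 0)ᵀ

Let N = A − (-2)·I. We want v_2 with N^2 v_2 = 0 but N^1 v_2 ≠ 0; then v_{j-1} := N · v_j for j = 2, …, 2.

Pick v_2 = (1, -1, 0, 0, 0)ᵀ.
Then v_1 = N · v_2 = (-1, -2, 3, 0, -2)ᵀ.

Sanity check: (A − (-2)·I) v_1 = (0, 0, 0, 0, 0)ᵀ = 0. ✓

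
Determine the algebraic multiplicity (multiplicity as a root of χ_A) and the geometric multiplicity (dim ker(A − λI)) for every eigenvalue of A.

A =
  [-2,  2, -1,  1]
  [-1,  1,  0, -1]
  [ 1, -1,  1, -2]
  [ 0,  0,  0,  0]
λ = 0: alg = 4, geom = 2

Step 1 — factor the characteristic polynomial to read off the algebraic multiplicities:
  χ_A(x) = x^4

Step 2 — compute geometric multiplicities via the rank-nullity identity g(λ) = n − rank(A − λI):
  rank(A − (0)·I) = 2, so dim ker(A − (0)·I) = n − 2 = 2

Summary:
  λ = 0: algebraic multiplicity = 4, geometric multiplicity = 2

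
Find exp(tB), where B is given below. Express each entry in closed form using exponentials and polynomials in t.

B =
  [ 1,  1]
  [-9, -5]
e^{tB} =
  [3*t*exp(-2*t) + exp(-2*t), t*exp(-2*t)]
  [-9*t*exp(-2*t), -3*t*exp(-2*t) + exp(-2*t)]

Strategy: write B = P · J · P⁻¹ where J is a Jordan canonical form, so e^{tB} = P · e^{tJ} · P⁻¹, and e^{tJ} can be computed block-by-block.

B has Jordan form
J =
  [-2,  1]
  [ 0, -2]
(up to reordering of blocks).

Per-block formulas:
  For a 2×2 Jordan block J_2(-2): exp(t · J_2(-2)) = e^(-2t)·(I + t·N), where N is the 2×2 nilpotent shift.

After assembling e^{tJ} and conjugating by P, we get:

e^{tB} =
  [3*t*exp(-2*t) + exp(-2*t), t*exp(-2*t)]
  [-9*t*exp(-2*t), -3*t*exp(-2*t) + exp(-2*t)]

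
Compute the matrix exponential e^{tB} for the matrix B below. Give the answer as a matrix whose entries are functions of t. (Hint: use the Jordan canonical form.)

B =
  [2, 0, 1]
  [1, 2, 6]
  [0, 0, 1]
e^{tB} =
  [exp(2*t), 0, exp(2*t) - exp(t)]
  [t*exp(2*t), exp(2*t), t*exp(2*t) + 5*exp(2*t) - 5*exp(t)]
  [0, 0, exp(t)]

Strategy: write B = P · J · P⁻¹ where J is a Jordan canonical form, so e^{tB} = P · e^{tJ} · P⁻¹, and e^{tJ} can be computed block-by-block.

B has Jordan form
J =
  [1, 0, 0]
  [0, 2, 1]
  [0, 0, 2]
(up to reordering of blocks).

Per-block formulas:
  For a 2×2 Jordan block J_2(2): exp(t · J_2(2)) = e^(2t)·(I + t·N), where N is the 2×2 nilpotent shift.
  For a 1×1 block at λ = 1: exp(t · [1]) = [e^(1t)].

After assembling e^{tJ} and conjugating by P, we get:

e^{tB} =
  [exp(2*t), 0, exp(2*t) - exp(t)]
  [t*exp(2*t), exp(2*t), t*exp(2*t) + 5*exp(2*t) - 5*exp(t)]
  [0, 0, exp(t)]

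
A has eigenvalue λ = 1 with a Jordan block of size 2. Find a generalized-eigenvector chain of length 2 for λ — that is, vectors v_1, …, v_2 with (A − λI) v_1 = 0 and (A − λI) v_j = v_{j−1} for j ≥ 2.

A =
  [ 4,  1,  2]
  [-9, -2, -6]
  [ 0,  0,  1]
A Jordan chain for λ = 1 of length 2:
v_1 = (3, -9, 0)ᵀ
v_2 = (1, 0, 0)ᵀ

Let N = A − (1)·I. We want v_2 with N^2 v_2 = 0 but N^1 v_2 ≠ 0; then v_{j-1} := N · v_j for j = 2, …, 2.

Pick v_2 = (1, 0, 0)ᵀ.
Then v_1 = N · v_2 = (3, -9, 0)ᵀ.

Sanity check: (A − (1)·I) v_1 = (0, 0, 0)ᵀ = 0. ✓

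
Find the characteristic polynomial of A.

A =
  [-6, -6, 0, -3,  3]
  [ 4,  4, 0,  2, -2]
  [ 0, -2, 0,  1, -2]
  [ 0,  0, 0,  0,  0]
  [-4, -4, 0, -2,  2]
x^5

Expanding det(x·I − A) (e.g. by cofactor expansion or by noting that A is similar to its Jordan form J, which has the same characteristic polynomial as A) gives
  χ_A(x) = x^5
which factors as x^5. The eigenvalues (with algebraic multiplicities) are λ = 0 with multiplicity 5.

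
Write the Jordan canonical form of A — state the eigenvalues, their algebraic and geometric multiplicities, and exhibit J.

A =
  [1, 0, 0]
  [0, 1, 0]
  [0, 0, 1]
J_1(1) ⊕ J_1(1) ⊕ J_1(1)

The characteristic polynomial is
  det(x·I − A) = x^3 - 3*x^2 + 3*x - 1 = (x - 1)^3

Eigenvalues and multiplicities (the geometric multiplicity of λ is n − rank(A − λI), which equals the number of Jordan blocks for λ):
  λ = 1: algebraic multiplicity = 3, geometric multiplicity = 3

Determining the block sizes for each eigenvalue:
  λ = 1: gm = am = 3, so every block has size 1 → block sizes [1, 1, 1]

Assembling the blocks gives a Jordan form
J =
  [1, 0, 0]
  [0, 1, 0]
  [0, 0, 1]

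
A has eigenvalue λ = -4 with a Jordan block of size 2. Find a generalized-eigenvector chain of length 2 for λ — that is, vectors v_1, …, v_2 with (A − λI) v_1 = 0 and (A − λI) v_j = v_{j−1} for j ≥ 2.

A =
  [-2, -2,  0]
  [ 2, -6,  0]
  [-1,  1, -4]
A Jordan chain for λ = -4 of length 2:
v_1 = (2, 2, -1)ᵀ
v_2 = (1, 0, 0)ᵀ

Let N = A − (-4)·I. We want v_2 with N^2 v_2 = 0 but N^1 v_2 ≠ 0; then v_{j-1} := N · v_j for j = 2, …, 2.

Pick v_2 = (1, 0, 0)ᵀ.
Then v_1 = N · v_2 = (2, 2, -1)ᵀ.

Sanity check: (A − (-4)·I) v_1 = (0, 0, 0)ᵀ = 0. ✓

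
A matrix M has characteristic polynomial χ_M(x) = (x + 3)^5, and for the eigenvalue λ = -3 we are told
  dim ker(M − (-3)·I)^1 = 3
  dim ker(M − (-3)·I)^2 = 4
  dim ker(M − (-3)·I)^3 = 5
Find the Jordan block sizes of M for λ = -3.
Block sizes for λ = -3: [3, 1, 1]

From the dimensions of kernels of powers, the number of Jordan blocks of size at least j is d_j − d_{j−1} where d_j = dim ker(N^j) (with d_0 = 0). Computing the differences gives [3, 1, 1].
The number of blocks of size exactly k is (#blocks of size ≥ k) − (#blocks of size ≥ k + 1), so the partition is: 2 block(s) of size 1, 1 block(s) of size 3.
In nonincreasing order the block sizes are [3, 1, 1].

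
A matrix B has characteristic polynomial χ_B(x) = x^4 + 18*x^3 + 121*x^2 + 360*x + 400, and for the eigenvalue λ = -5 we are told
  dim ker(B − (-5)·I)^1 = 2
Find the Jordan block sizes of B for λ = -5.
Block sizes for λ = -5: [1, 1]

From the dimensions of kernels of powers, the number of Jordan blocks of size at least j is d_j − d_{j−1} where d_j = dim ker(N^j) (with d_0 = 0). Computing the differences gives [2].
The number of blocks of size exactly k is (#blocks of size ≥ k) − (#blocks of size ≥ k + 1), so the partition is: 2 block(s) of size 1.
In nonincreasing order the block sizes are [1, 1].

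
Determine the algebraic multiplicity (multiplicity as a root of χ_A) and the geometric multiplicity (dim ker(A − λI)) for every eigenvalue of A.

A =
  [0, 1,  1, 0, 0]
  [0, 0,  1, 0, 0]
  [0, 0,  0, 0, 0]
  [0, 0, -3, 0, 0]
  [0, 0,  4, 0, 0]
λ = 0: alg = 5, geom = 3

Step 1 — factor the characteristic polynomial to read off the algebraic multiplicities:
  χ_A(x) = x^5

Step 2 — compute geometric multiplicities via the rank-nullity identity g(λ) = n − rank(A − λI):
  rank(A − (0)·I) = 2, so dim ker(A − (0)·I) = n − 2 = 3

Summary:
  λ = 0: algebraic multiplicity = 5, geometric multiplicity = 3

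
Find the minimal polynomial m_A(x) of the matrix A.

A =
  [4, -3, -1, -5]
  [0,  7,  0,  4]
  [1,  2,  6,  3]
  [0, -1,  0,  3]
x^2 - 10*x + 25

The characteristic polynomial is χ_A(x) = (x - 5)^4, so the eigenvalues are known. The minimal polynomial is
  m_A(x) = Π_λ (x − λ)^{k_λ}
where k_λ is the size of the *largest* Jordan block for λ (equivalently, the smallest k with (A − λI)^k v = 0 for every generalised eigenvector v of λ).

  λ = 5: largest Jordan block has size 2, contributing (x − 5)^2

So m_A(x) = (x - 5)^2 = x^2 - 10*x + 25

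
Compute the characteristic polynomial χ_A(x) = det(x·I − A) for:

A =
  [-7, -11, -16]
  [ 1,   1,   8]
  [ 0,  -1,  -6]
x^3 + 12*x^2 + 48*x + 64

Expanding det(x·I − A) (e.g. by cofactor expansion or by noting that A is similar to its Jordan form J, which has the same characteristic polynomial as A) gives
  χ_A(x) = x^3 + 12*x^2 + 48*x + 64
which factors as (x + 4)^3. The eigenvalues (with algebraic multiplicities) are λ = -4 with multiplicity 3.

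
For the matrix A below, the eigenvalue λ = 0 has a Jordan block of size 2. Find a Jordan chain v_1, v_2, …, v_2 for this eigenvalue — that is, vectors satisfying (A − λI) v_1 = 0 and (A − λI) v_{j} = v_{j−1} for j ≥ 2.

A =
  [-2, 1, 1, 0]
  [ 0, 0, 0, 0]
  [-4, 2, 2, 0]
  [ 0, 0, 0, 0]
A Jordan chain for λ = 0 of length 2:
v_1 = (-2, 0, -4, 0)ᵀ
v_2 = (1, 0, 0, 0)ᵀ

Let N = A − (0)·I. We want v_2 with N^2 v_2 = 0 but N^1 v_2 ≠ 0; then v_{j-1} := N · v_j for j = 2, …, 2.

Pick v_2 = (1, 0, 0, 0)ᵀ.
Then v_1 = N · v_2 = (-2, 0, -4, 0)ᵀ.

Sanity check: (A − (0)·I) v_1 = (0, 0, 0, 0)ᵀ = 0. ✓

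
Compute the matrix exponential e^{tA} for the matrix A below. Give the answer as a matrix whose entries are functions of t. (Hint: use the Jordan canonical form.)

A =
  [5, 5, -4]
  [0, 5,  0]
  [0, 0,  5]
e^{tA} =
  [exp(5*t), 5*t*exp(5*t), -4*t*exp(5*t)]
  [0, exp(5*t), 0]
  [0, 0, exp(5*t)]

Strategy: write A = P · J · P⁻¹ where J is a Jordan canonical form, so e^{tA} = P · e^{tJ} · P⁻¹, and e^{tJ} can be computed block-by-block.

A has Jordan form
J =
  [5, 1, 0]
  [0, 5, 0]
  [0, 0, 5]
(up to reordering of blocks).

Per-block formulas:
  For a 2×2 Jordan block J_2(5): exp(t · J_2(5)) = e^(5t)·(I + t·N), where N is the 2×2 nilpotent shift.
  For a 1×1 block at λ = 5: exp(t · [5]) = [e^(5t)].

After assembling e^{tJ} and conjugating by P, we get:

e^{tA} =
  [exp(5*t), 5*t*exp(5*t), -4*t*exp(5*t)]
  [0, exp(5*t), 0]
  [0, 0, exp(5*t)]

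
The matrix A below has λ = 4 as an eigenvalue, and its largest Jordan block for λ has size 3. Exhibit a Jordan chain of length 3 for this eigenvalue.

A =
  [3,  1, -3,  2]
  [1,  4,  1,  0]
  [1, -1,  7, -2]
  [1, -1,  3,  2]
A Jordan chain for λ = 4 of length 3:
v_1 = (1, 0, -1, -1)ᵀ
v_2 = (-1, 1, 1, 1)ᵀ
v_3 = (1, 0, 0, 0)ᵀ

Let N = A − (4)·I. We want v_3 with N^3 v_3 = 0 but N^2 v_3 ≠ 0; then v_{j-1} := N · v_j for j = 3, …, 2.

Pick v_3 = (1, 0, 0, 0)ᵀ.
Then v_2 = N · v_3 = (-1, 1, 1, 1)ᵀ.
Then v_1 = N · v_2 = (1, 0, -1, -1)ᵀ.

Sanity check: (A − (4)·I) v_1 = (0, 0, 0, 0)ᵀ = 0. ✓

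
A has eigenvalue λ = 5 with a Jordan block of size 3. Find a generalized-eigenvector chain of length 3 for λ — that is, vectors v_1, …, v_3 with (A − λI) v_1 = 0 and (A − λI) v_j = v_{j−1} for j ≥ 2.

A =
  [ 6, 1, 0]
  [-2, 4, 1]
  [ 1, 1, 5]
A Jordan chain for λ = 5 of length 3:
v_1 = (-1, 1, -1)ᵀ
v_2 = (1, -2, 1)ᵀ
v_3 = (1, 0, 0)ᵀ

Let N = A − (5)·I. We want v_3 with N^3 v_3 = 0 but N^2 v_3 ≠ 0; then v_{j-1} := N · v_j for j = 3, …, 2.

Pick v_3 = (1, 0, 0)ᵀ.
Then v_2 = N · v_3 = (1, -2, 1)ᵀ.
Then v_1 = N · v_2 = (-1, 1, -1)ᵀ.

Sanity check: (A − (5)·I) v_1 = (0, 0, 0)ᵀ = 0. ✓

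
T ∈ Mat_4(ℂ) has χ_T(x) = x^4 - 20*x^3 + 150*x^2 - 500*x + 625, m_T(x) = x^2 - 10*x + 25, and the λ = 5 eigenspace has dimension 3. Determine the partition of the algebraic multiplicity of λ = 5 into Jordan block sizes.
Block sizes for λ = 5: [2, 1, 1]

Step 1 — from the characteristic polynomial, algebraic multiplicity of λ = 5 is 4. From dim ker(T − (5)·I) = 3, there are exactly 3 Jordan blocks for λ = 5.
Step 2 — from the minimal polynomial, the factor (x − 5)^2 tells us the largest block for λ = 5 has size 2.
Step 3 — with total size 4, 3 blocks, and largest block 2, the block sizes (in nonincreasing order) are [2, 1, 1].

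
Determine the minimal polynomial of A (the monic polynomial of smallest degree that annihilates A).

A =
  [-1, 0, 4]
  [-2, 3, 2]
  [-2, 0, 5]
x^2 - 4*x + 3

The characteristic polynomial is χ_A(x) = (x - 3)^2*(x - 1), so the eigenvalues are known. The minimal polynomial is
  m_A(x) = Π_λ (x − λ)^{k_λ}
where k_λ is the size of the *largest* Jordan block for λ (equivalently, the smallest k with (A − λI)^k v = 0 for every generalised eigenvector v of λ).

  λ = 1: largest Jordan block has size 1, contributing (x − 1)
  λ = 3: largest Jordan block has size 1, contributing (x − 3)

So m_A(x) = (x - 3)*(x - 1) = x^2 - 4*x + 3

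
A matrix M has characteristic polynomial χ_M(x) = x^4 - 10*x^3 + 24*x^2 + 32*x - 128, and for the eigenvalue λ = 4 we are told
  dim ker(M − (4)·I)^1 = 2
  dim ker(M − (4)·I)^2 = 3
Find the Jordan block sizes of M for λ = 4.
Block sizes for λ = 4: [2, 1]

From the dimensions of kernels of powers, the number of Jordan blocks of size at least j is d_j − d_{j−1} where d_j = dim ker(N^j) (with d_0 = 0). Computing the differences gives [2, 1].
The number of blocks of size exactly k is (#blocks of size ≥ k) − (#blocks of size ≥ k + 1), so the partition is: 1 block(s) of size 1, 1 block(s) of size 2.
In nonincreasing order the block sizes are [2, 1].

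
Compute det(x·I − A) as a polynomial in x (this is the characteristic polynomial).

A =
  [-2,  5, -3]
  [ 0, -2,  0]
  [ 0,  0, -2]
x^3 + 6*x^2 + 12*x + 8

Expanding det(x·I − A) (e.g. by cofactor expansion or by noting that A is similar to its Jordan form J, which has the same characteristic polynomial as A) gives
  χ_A(x) = x^3 + 6*x^2 + 12*x + 8
which factors as (x + 2)^3. The eigenvalues (with algebraic multiplicities) are λ = -2 with multiplicity 3.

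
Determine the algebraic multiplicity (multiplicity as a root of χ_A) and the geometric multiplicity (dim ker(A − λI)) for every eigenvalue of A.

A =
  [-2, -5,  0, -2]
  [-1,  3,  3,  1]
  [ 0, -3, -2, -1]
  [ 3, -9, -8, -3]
λ = -1: alg = 4, geom = 2

Step 1 — factor the characteristic polynomial to read off the algebraic multiplicities:
  χ_A(x) = (x + 1)^4

Step 2 — compute geometric multiplicities via the rank-nullity identity g(λ) = n − rank(A − λI):
  rank(A − (-1)·I) = 2, so dim ker(A − (-1)·I) = n − 2 = 2

Summary:
  λ = -1: algebraic multiplicity = 4, geometric multiplicity = 2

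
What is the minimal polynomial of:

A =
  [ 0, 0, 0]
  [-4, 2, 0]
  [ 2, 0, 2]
x^2 - 2*x

The characteristic polynomial is χ_A(x) = x*(x - 2)^2, so the eigenvalues are known. The minimal polynomial is
  m_A(x) = Π_λ (x − λ)^{k_λ}
where k_λ is the size of the *largest* Jordan block for λ (equivalently, the smallest k with (A − λI)^k v = 0 for every generalised eigenvector v of λ).

  λ = 0: largest Jordan block has size 1, contributing (x − 0)
  λ = 2: largest Jordan block has size 1, contributing (x − 2)

So m_A(x) = x*(x - 2) = x^2 - 2*x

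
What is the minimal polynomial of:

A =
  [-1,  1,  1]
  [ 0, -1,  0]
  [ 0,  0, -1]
x^2 + 2*x + 1

The characteristic polynomial is χ_A(x) = (x + 1)^3, so the eigenvalues are known. The minimal polynomial is
  m_A(x) = Π_λ (x − λ)^{k_λ}
where k_λ is the size of the *largest* Jordan block for λ (equivalently, the smallest k with (A − λI)^k v = 0 for every generalised eigenvector v of λ).

  λ = -1: largest Jordan block has size 2, contributing (x + 1)^2

So m_A(x) = (x + 1)^2 = x^2 + 2*x + 1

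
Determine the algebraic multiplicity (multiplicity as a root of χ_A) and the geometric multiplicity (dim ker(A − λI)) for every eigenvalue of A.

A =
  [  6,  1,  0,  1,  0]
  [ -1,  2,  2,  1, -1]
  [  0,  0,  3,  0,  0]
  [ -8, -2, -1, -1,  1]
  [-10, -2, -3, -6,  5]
λ = 3: alg = 5, geom = 2

Step 1 — factor the characteristic polynomial to read off the algebraic multiplicities:
  χ_A(x) = (x - 3)^5

Step 2 — compute geometric multiplicities via the rank-nullity identity g(λ) = n − rank(A − λI):
  rank(A − (3)·I) = 3, so dim ker(A − (3)·I) = n − 3 = 2

Summary:
  λ = 3: algebraic multiplicity = 5, geometric multiplicity = 2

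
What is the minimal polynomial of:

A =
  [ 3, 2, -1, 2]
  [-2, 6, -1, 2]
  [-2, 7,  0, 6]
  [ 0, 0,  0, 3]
x^3 - 9*x^2 + 27*x - 27

The characteristic polynomial is χ_A(x) = (x - 3)^4, so the eigenvalues are known. The minimal polynomial is
  m_A(x) = Π_λ (x − λ)^{k_λ}
where k_λ is the size of the *largest* Jordan block for λ (equivalently, the smallest k with (A − λI)^k v = 0 for every generalised eigenvector v of λ).

  λ = 3: largest Jordan block has size 3, contributing (x − 3)^3

So m_A(x) = (x - 3)^3 = x^3 - 9*x^2 + 27*x - 27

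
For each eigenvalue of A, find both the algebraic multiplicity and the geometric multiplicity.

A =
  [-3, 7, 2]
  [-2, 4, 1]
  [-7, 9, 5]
λ = 2: alg = 3, geom = 1

Step 1 — factor the characteristic polynomial to read off the algebraic multiplicities:
  χ_A(x) = (x - 2)^3

Step 2 — compute geometric multiplicities via the rank-nullity identity g(λ) = n − rank(A − λI):
  rank(A − (2)·I) = 2, so dim ker(A − (2)·I) = n − 2 = 1

Summary:
  λ = 2: algebraic multiplicity = 3, geometric multiplicity = 1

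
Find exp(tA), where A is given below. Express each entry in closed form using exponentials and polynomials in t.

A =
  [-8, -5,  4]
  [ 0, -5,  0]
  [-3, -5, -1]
e^{tA} =
  [-3*exp(-4*t) + 4*exp(-5*t), -5*exp(-4*t) + 5*exp(-5*t), 4*exp(-4*t) - 4*exp(-5*t)]
  [0, exp(-5*t), 0]
  [-3*exp(-4*t) + 3*exp(-5*t), -5*exp(-4*t) + 5*exp(-5*t), 4*exp(-4*t) - 3*exp(-5*t)]

Strategy: write A = P · J · P⁻¹ where J is a Jordan canonical form, so e^{tA} = P · e^{tJ} · P⁻¹, and e^{tJ} can be computed block-by-block.

A has Jordan form
J =
  [-5,  0,  0]
  [ 0, -5,  0]
  [ 0,  0, -4]
(up to reordering of blocks).

Per-block formulas:
  For a 1×1 block at λ = -5: exp(t · [-5]) = [e^(-5t)].
  For a 1×1 block at λ = -4: exp(t · [-4]) = [e^(-4t)].

After assembling e^{tJ} and conjugating by P, we get:

e^{tA} =
  [-3*exp(-4*t) + 4*exp(-5*t), -5*exp(-4*t) + 5*exp(-5*t), 4*exp(-4*t) - 4*exp(-5*t)]
  [0, exp(-5*t), 0]
  [-3*exp(-4*t) + 3*exp(-5*t), -5*exp(-4*t) + 5*exp(-5*t), 4*exp(-4*t) - 3*exp(-5*t)]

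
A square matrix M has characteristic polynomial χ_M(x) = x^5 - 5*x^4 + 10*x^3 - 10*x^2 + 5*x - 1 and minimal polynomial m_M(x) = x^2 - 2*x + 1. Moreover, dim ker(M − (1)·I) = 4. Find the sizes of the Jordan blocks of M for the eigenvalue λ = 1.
Block sizes for λ = 1: [2, 1, 1, 1]

Step 1 — from the characteristic polynomial, algebraic multiplicity of λ = 1 is 5. From dim ker(M − (1)·I) = 4, there are exactly 4 Jordan blocks for λ = 1.
Step 2 — from the minimal polynomial, the factor (x − 1)^2 tells us the largest block for λ = 1 has size 2.
Step 3 — with total size 5, 4 blocks, and largest block 2, the block sizes (in nonincreasing order) are [2, 1, 1, 1].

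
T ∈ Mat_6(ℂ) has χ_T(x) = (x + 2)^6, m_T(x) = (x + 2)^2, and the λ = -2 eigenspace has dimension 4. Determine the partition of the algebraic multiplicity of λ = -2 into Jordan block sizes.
Block sizes for λ = -2: [2, 2, 1, 1]

Step 1 — from the characteristic polynomial, algebraic multiplicity of λ = -2 is 6. From dim ker(T − (-2)·I) = 4, there are exactly 4 Jordan blocks for λ = -2.
Step 2 — from the minimal polynomial, the factor (x + 2)^2 tells us the largest block for λ = -2 has size 2.
Step 3 — with total size 6, 4 blocks, and largest block 2, the block sizes (in nonincreasing order) are [2, 2, 1, 1].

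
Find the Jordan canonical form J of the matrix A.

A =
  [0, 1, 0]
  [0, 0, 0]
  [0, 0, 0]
J_2(0) ⊕ J_1(0)

The characteristic polynomial is
  det(x·I − A) = x^3

Eigenvalues and multiplicities (the geometric multiplicity of λ is n − rank(A − λI), which equals the number of Jordan blocks for λ):
  λ = 0: algebraic multiplicity = 3, geometric multiplicity = 2

Determining the block sizes for each eigenvalue:
  λ = 0: 2 blocks summing to 3 forces exactly one block of size 2 and the rest size 1 → block sizes [2, 1]

Assembling the blocks gives a Jordan form
J =
  [0, 1, 0]
  [0, 0, 0]
  [0, 0, 0]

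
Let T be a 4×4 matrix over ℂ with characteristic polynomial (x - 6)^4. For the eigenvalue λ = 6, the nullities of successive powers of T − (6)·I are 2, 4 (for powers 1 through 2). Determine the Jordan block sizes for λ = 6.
Block sizes for λ = 6: [2, 2]

From the dimensions of kernels of powers, the number of Jordan blocks of size at least j is d_j − d_{j−1} where d_j = dim ker(N^j) (with d_0 = 0). Computing the differences gives [2, 2].
The number of blocks of size exactly k is (#blocks of size ≥ k) − (#blocks of size ≥ k + 1), so the partition is: 2 block(s) of size 2.
In nonincreasing order the block sizes are [2, 2].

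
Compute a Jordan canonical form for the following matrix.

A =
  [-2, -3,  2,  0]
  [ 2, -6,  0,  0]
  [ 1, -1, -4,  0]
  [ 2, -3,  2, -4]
J_3(-4) ⊕ J_1(-4)

The characteristic polynomial is
  det(x·I − A) = x^4 + 16*x^3 + 96*x^2 + 256*x + 256 = (x + 4)^4

Eigenvalues and multiplicities (the geometric multiplicity of λ is n − rank(A − λI), which equals the number of Jordan blocks for λ):
  λ = -4: algebraic multiplicity = 4, geometric multiplicity = 2

Determining the block sizes for each eigenvalue:
  λ = -4: with am = 4 and gm = 2, the partition is not yet determined (e.g. several partitions of 4 into 2 parts exist). Let N = A − (-4)·I. Computing rank(N^1) = 2, rank(N^2) = 1, rank(N^3) = 0; the number of blocks of size ≥ j is rank(N^{j−1}) − rank(N^j), giving [2, 1, 1]. So we have 1 block(s) of size 3, 1 block(s) of size 1 → block sizes [3, 1]

Assembling the blocks gives a Jordan form
J =
  [-4,  1,  0,  0]
  [ 0, -4,  1,  0]
  [ 0,  0, -4,  0]
  [ 0,  0,  0, -4]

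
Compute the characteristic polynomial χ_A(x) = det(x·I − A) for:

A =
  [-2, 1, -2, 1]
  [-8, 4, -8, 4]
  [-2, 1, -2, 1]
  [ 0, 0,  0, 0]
x^4

Expanding det(x·I − A) (e.g. by cofactor expansion or by noting that A is similar to its Jordan form J, which has the same characteristic polynomial as A) gives
  χ_A(x) = x^4
which factors as x^4. The eigenvalues (with algebraic multiplicities) are λ = 0 with multiplicity 4.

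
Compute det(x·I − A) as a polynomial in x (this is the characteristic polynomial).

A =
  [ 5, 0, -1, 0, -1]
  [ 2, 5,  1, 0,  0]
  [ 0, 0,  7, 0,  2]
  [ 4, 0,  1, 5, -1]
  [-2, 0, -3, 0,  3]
x^5 - 25*x^4 + 250*x^3 - 1250*x^2 + 3125*x - 3125

Expanding det(x·I − A) (e.g. by cofactor expansion or by noting that A is similar to its Jordan form J, which has the same characteristic polynomial as A) gives
  χ_A(x) = x^5 - 25*x^4 + 250*x^3 - 1250*x^2 + 3125*x - 3125
which factors as (x - 5)^5. The eigenvalues (with algebraic multiplicities) are λ = 5 with multiplicity 5.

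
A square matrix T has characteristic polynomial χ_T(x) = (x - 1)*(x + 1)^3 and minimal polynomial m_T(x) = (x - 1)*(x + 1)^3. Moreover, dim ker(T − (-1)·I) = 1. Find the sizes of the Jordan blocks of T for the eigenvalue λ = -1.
Block sizes for λ = -1: [3]

Step 1 — from the characteristic polynomial, algebraic multiplicity of λ = -1 is 3. From dim ker(T − (-1)·I) = 1, there are exactly 1 Jordan blocks for λ = -1.
Step 2 — from the minimal polynomial, the factor (x + 1)^3 tells us the largest block for λ = -1 has size 3.
Step 3 — with total size 3, 1 blocks, and largest block 3, the block sizes (in nonincreasing order) are [3].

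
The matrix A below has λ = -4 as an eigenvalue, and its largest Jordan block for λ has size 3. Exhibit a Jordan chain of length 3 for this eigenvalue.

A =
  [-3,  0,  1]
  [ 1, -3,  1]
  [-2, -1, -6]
A Jordan chain for λ = -4 of length 3:
v_1 = (-1, 0, 1)ᵀ
v_2 = (1, 1, -2)ᵀ
v_3 = (1, 0, 0)ᵀ

Let N = A − (-4)·I. We want v_3 with N^3 v_3 = 0 but N^2 v_3 ≠ 0; then v_{j-1} := N · v_j for j = 3, …, 2.

Pick v_3 = (1, 0, 0)ᵀ.
Then v_2 = N · v_3 = (1, 1, -2)ᵀ.
Then v_1 = N · v_2 = (-1, 0, 1)ᵀ.

Sanity check: (A − (-4)·I) v_1 = (0, 0, 0)ᵀ = 0. ✓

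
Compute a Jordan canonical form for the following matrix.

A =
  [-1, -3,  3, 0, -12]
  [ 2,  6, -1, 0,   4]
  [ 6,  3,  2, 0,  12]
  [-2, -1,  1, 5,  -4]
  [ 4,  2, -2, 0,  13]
J_2(5) ⊕ J_1(5) ⊕ J_1(5) ⊕ J_1(5)

The characteristic polynomial is
  det(x·I − A) = x^5 - 25*x^4 + 250*x^3 - 1250*x^2 + 3125*x - 3125 = (x - 5)^5

Eigenvalues and multiplicities (the geometric multiplicity of λ is n − rank(A − λI), which equals the number of Jordan blocks for λ):
  λ = 5: algebraic multiplicity = 5, geometric multiplicity = 4

Determining the block sizes for each eigenvalue:
  λ = 5: 4 blocks summing to 5 forces exactly one block of size 2 and the rest size 1 → block sizes [2, 1, 1, 1]

Assembling the blocks gives a Jordan form
J =
  [5, 1, 0, 0, 0]
  [0, 5, 0, 0, 0]
  [0, 0, 5, 0, 0]
  [0, 0, 0, 5, 0]
  [0, 0, 0, 0, 5]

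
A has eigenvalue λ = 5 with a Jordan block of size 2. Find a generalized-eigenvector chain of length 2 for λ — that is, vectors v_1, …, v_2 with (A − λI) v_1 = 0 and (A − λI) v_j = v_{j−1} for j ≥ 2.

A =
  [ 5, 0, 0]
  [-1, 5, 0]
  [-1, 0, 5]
A Jordan chain for λ = 5 of length 2:
v_1 = (0, -1, -1)ᵀ
v_2 = (1, 0, 0)ᵀ

Let N = A − (5)·I. We want v_2 with N^2 v_2 = 0 but N^1 v_2 ≠ 0; then v_{j-1} := N · v_j for j = 2, …, 2.

Pick v_2 = (1, 0, 0)ᵀ.
Then v_1 = N · v_2 = (0, -1, -1)ᵀ.

Sanity check: (A − (5)·I) v_1 = (0, 0, 0)ᵀ = 0. ✓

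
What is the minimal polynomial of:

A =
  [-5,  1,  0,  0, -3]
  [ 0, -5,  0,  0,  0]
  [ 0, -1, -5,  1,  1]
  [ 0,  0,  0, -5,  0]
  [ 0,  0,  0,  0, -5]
x^2 + 10*x + 25

The characteristic polynomial is χ_A(x) = (x + 5)^5, so the eigenvalues are known. The minimal polynomial is
  m_A(x) = Π_λ (x − λ)^{k_λ}
where k_λ is the size of the *largest* Jordan block for λ (equivalently, the smallest k with (A − λI)^k v = 0 for every generalised eigenvector v of λ).

  λ = -5: largest Jordan block has size 2, contributing (x + 5)^2

So m_A(x) = (x + 5)^2 = x^2 + 10*x + 25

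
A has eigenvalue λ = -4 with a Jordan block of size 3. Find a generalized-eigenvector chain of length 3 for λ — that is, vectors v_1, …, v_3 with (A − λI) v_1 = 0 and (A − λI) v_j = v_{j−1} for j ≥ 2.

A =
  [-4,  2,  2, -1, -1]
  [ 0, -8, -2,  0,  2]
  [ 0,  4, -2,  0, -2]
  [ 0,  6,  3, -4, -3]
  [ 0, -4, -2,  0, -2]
A Jordan chain for λ = -4 of length 3:
v_1 = (-2, 0, 0, 0, 0)ᵀ
v_2 = (2, -4, 4, 6, -4)ᵀ
v_3 = (0, 1, 0, 0, 0)ᵀ

Let N = A − (-4)·I. We want v_3 with N^3 v_3 = 0 but N^2 v_3 ≠ 0; then v_{j-1} := N · v_j for j = 3, …, 2.

Pick v_3 = (0, 1, 0, 0, 0)ᵀ.
Then v_2 = N · v_3 = (2, -4, 4, 6, -4)ᵀ.
Then v_1 = N · v_2 = (-2, 0, 0, 0, 0)ᵀ.

Sanity check: (A − (-4)·I) v_1 = (0, 0, 0, 0, 0)ᵀ = 0. ✓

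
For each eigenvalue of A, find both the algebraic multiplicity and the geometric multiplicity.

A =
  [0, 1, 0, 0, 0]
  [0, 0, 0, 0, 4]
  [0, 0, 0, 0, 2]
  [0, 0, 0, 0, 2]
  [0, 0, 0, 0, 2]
λ = 0: alg = 4, geom = 3; λ = 2: alg = 1, geom = 1

Step 1 — factor the characteristic polynomial to read off the algebraic multiplicities:
  χ_A(x) = x^4*(x - 2)

Step 2 — compute geometric multiplicities via the rank-nullity identity g(λ) = n − rank(A − λI):
  rank(A − (0)·I) = 2, so dim ker(A − (0)·I) = n − 2 = 3
  rank(A − (2)·I) = 4, so dim ker(A − (2)·I) = n − 4 = 1

Summary:
  λ = 0: algebraic multiplicity = 4, geometric multiplicity = 3
  λ = 2: algebraic multiplicity = 1, geometric multiplicity = 1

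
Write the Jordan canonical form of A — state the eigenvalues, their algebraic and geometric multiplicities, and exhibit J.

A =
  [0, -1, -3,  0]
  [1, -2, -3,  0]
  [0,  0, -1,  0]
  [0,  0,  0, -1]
J_2(-1) ⊕ J_1(-1) ⊕ J_1(-1)

The characteristic polynomial is
  det(x·I − A) = x^4 + 4*x^3 + 6*x^2 + 4*x + 1 = (x + 1)^4

Eigenvalues and multiplicities (the geometric multiplicity of λ is n − rank(A − λI), which equals the number of Jordan blocks for λ):
  λ = -1: algebraic multiplicity = 4, geometric multiplicity = 3

Determining the block sizes for each eigenvalue:
  λ = -1: 3 blocks summing to 4 forces exactly one block of size 2 and the rest size 1 → block sizes [2, 1, 1]

Assembling the blocks gives a Jordan form
J =
  [-1,  1,  0,  0]
  [ 0, -1,  0,  0]
  [ 0,  0, -1,  0]
  [ 0,  0,  0, -1]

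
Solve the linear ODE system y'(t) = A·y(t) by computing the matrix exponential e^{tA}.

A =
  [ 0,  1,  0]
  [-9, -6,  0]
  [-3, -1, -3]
e^{tA} =
  [3*t*exp(-3*t) + exp(-3*t), t*exp(-3*t), 0]
  [-9*t*exp(-3*t), -3*t*exp(-3*t) + exp(-3*t), 0]
  [-3*t*exp(-3*t), -t*exp(-3*t), exp(-3*t)]

Strategy: write A = P · J · P⁻¹ where J is a Jordan canonical form, so e^{tA} = P · e^{tJ} · P⁻¹, and e^{tJ} can be computed block-by-block.

A has Jordan form
J =
  [-3,  1,  0]
  [ 0, -3,  0]
  [ 0,  0, -3]
(up to reordering of blocks).

Per-block formulas:
  For a 2×2 Jordan block J_2(-3): exp(t · J_2(-3)) = e^(-3t)·(I + t·N), where N is the 2×2 nilpotent shift.
  For a 1×1 block at λ = -3: exp(t · [-3]) = [e^(-3t)].

After assembling e^{tJ} and conjugating by P, we get:

e^{tA} =
  [3*t*exp(-3*t) + exp(-3*t), t*exp(-3*t), 0]
  [-9*t*exp(-3*t), -3*t*exp(-3*t) + exp(-3*t), 0]
  [-3*t*exp(-3*t), -t*exp(-3*t), exp(-3*t)]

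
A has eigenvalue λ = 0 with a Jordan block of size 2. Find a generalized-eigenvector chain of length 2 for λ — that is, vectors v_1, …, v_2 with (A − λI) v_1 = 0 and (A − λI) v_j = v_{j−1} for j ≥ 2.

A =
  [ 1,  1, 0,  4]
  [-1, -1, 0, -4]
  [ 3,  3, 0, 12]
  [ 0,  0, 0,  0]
A Jordan chain for λ = 0 of length 2:
v_1 = (1, -1, 3, 0)ᵀ
v_2 = (1, 0, 0, 0)ᵀ

Let N = A − (0)·I. We want v_2 with N^2 v_2 = 0 but N^1 v_2 ≠ 0; then v_{j-1} := N · v_j for j = 2, …, 2.

Pick v_2 = (1, 0, 0, 0)ᵀ.
Then v_1 = N · v_2 = (1, -1, 3, 0)ᵀ.

Sanity check: (A − (0)·I) v_1 = (0, 0, 0, 0)ᵀ = 0. ✓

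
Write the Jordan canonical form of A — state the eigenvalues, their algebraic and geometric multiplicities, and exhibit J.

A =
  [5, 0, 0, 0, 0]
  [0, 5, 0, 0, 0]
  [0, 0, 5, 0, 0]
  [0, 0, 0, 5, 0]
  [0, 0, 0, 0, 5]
J_1(5) ⊕ J_1(5) ⊕ J_1(5) ⊕ J_1(5) ⊕ J_1(5)

The characteristic polynomial is
  det(x·I − A) = x^5 - 25*x^4 + 250*x^3 - 1250*x^2 + 3125*x - 3125 = (x - 5)^5

Eigenvalues and multiplicities (the geometric multiplicity of λ is n − rank(A − λI), which equals the number of Jordan blocks for λ):
  λ = 5: algebraic multiplicity = 5, geometric multiplicity = 5

Determining the block sizes for each eigenvalue:
  λ = 5: gm = am = 5, so every block has size 1 → block sizes [1, 1, 1, 1, 1]

Assembling the blocks gives a Jordan form
J =
  [5, 0, 0, 0, 0]
  [0, 5, 0, 0, 0]
  [0, 0, 5, 0, 0]
  [0, 0, 0, 5, 0]
  [0, 0, 0, 0, 5]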